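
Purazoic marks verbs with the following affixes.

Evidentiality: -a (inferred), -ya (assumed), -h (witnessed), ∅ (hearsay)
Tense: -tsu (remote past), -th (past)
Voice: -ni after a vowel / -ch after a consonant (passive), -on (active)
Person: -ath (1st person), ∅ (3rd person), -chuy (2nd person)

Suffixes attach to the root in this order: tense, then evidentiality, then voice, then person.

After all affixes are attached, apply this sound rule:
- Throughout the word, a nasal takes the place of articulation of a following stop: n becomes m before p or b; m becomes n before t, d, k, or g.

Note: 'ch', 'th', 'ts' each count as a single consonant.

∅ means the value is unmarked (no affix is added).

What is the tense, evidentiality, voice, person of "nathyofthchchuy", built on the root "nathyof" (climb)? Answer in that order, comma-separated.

past, hearsay, passive, 2nd person

Segment: nathyof-th-ch-chuy.
tense: -th → past.
evidentiality: ∅ → hearsay.
voice: -ni/ch → passive.
person: -chuy → 2nd person.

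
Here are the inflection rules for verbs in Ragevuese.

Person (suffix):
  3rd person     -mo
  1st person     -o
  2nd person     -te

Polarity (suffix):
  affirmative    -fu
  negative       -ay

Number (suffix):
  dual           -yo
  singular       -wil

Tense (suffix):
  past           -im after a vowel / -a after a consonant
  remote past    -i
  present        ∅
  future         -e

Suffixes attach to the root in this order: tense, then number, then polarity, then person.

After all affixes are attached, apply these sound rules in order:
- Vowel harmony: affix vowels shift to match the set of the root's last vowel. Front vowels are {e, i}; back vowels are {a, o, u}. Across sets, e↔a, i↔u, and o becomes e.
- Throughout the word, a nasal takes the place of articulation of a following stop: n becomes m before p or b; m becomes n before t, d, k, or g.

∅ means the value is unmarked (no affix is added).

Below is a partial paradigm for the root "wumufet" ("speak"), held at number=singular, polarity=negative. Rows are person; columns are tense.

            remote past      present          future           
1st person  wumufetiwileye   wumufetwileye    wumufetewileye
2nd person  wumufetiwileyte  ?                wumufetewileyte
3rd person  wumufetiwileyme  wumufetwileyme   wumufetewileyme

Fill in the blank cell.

wumufetwileyte

tense = present: zero marking, form stays wumufet.
Attach number singular -wil → wumufetwil.
Attach polarity negative -ay → wumufetwilay.
Attach person 2nd person -te → wumufetwilayte.
Apply vowel harmony: wumufetwilayte → wumufetwileyte.
Nasal assimilation: no change.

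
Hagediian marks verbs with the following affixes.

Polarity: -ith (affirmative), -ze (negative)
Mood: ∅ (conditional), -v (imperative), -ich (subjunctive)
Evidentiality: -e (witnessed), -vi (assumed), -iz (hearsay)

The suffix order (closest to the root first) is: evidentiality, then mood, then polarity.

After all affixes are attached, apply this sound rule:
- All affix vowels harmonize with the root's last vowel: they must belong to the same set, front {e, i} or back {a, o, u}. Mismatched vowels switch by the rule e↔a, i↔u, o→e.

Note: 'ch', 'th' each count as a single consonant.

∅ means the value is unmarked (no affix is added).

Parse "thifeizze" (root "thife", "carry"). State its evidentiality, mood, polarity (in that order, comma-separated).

hearsay, conditional, negative

Segment: thife-iz-ze.
evidentiality: -iz → hearsay.
mood: ∅ → conditional.
polarity: -ze → negative.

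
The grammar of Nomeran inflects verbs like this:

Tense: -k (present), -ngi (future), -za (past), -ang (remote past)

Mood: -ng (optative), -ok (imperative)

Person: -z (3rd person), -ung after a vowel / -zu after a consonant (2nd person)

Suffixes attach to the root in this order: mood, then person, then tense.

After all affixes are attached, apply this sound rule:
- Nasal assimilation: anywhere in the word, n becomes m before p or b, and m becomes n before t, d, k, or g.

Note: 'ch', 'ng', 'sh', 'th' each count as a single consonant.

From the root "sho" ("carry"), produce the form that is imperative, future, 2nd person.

Attach mood imperative -ok → shook.
Attach person 2nd person -zu (after consonant 'k') → shookzu.
Attach tense future -ngi → shookzungi.
Nasal assimilation: no change.

shookzungi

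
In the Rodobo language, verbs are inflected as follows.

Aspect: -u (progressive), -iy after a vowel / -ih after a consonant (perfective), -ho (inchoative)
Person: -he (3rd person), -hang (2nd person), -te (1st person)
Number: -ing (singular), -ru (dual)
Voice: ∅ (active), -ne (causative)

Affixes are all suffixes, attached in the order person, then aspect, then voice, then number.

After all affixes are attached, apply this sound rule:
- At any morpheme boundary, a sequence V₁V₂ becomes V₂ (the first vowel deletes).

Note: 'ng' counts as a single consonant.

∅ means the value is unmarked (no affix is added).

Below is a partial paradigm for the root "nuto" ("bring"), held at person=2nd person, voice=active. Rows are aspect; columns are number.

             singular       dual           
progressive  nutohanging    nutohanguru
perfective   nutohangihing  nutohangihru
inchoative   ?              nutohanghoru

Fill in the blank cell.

nutohanghing

Attach person 2nd person -hang → nutohang.
Attach aspect inchoative -ho → nutohangho.
voice = active: zero marking, form stays nutohangho.
Attach number singular -ing → nutohanghoing.
Apply vowel deletion: nutohanghoing → nutohanghing.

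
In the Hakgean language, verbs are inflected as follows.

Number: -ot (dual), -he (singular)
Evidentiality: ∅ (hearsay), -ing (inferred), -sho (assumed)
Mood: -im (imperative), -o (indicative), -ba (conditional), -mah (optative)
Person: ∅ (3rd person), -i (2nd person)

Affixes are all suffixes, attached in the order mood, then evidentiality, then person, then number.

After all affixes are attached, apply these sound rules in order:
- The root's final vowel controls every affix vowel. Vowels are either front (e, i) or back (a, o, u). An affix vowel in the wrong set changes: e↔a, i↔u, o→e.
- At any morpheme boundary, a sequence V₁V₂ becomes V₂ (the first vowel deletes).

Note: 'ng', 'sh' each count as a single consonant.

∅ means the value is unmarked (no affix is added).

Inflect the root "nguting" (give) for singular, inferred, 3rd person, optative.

Attach mood optative -mah → ngutingmah.
Attach evidentiality inferred -ing → ngutingmahing.
person = 3rd person: zero marking, form stays ngutingmahing.
Attach number singular -he → ngutingmahinghe.
Apply vowel harmony: ngutingmahinghe → ngutingmehinghe.
Vowel deletion: no change.

ngutingmehinghe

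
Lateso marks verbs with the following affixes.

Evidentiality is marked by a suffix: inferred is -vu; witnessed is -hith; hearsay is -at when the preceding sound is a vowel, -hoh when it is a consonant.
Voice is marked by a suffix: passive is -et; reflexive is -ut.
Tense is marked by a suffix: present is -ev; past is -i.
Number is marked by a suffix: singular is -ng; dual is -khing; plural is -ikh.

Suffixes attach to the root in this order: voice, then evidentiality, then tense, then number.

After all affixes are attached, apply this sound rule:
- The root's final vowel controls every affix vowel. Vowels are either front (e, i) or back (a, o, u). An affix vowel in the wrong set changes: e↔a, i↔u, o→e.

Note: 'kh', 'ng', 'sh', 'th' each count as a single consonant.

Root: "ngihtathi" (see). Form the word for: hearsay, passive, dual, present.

Attach voice passive -et → ngihtathiet.
Attach evidentiality hearsay -hoh (after consonant 't') → ngihtathiethoh.
Attach tense present -ev → ngihtathiethohev.
Attach number dual -khing → ngihtathiethohevkhing.
Apply vowel harmony: ngihtathiethohevkhing → ngihtathiethehevkhing.

ngihtathiethehevkhing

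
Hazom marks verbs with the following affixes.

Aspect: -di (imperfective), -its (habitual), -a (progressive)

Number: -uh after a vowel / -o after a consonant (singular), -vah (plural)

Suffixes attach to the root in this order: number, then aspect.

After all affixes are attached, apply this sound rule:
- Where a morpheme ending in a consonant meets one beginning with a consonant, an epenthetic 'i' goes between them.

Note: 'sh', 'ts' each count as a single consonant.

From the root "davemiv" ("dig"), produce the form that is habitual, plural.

Attach number plural -vah → davemivvah.
Attach aspect habitual -its → davemivvahits.
Apply epenthesis: davemivvahits → davemivivahits.

davemivivahits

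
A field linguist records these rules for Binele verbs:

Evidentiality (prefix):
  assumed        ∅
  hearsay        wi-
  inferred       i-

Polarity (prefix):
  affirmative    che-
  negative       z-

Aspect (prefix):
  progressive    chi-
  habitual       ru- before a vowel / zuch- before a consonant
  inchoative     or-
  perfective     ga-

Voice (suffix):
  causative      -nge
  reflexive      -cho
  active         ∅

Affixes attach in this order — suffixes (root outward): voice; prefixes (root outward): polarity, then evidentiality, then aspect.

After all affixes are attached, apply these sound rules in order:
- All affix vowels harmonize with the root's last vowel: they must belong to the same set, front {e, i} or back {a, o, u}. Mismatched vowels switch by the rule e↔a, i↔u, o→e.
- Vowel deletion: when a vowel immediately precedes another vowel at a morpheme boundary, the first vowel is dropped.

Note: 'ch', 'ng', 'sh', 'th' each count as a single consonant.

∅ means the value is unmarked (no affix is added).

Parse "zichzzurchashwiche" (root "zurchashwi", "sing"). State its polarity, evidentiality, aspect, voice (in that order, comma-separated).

Segment: zuch-z-zurchashwi-cho.
polarity: z- → negative.
evidentiality: ∅ → assumed.
aspect: ru/zuch- → habitual.
voice: -cho → reflexive.

negative, assumed, habitual, reflexive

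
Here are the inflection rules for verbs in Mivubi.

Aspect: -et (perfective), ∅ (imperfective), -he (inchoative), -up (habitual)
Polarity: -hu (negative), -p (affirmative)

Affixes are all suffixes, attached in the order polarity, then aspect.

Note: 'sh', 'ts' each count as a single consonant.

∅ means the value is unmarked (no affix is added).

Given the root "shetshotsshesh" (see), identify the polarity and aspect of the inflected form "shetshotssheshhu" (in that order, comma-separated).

Segment: shetshotsshesh-hu.
polarity: -hu → negative.
aspect: ∅ → imperfective.

negative, imperfective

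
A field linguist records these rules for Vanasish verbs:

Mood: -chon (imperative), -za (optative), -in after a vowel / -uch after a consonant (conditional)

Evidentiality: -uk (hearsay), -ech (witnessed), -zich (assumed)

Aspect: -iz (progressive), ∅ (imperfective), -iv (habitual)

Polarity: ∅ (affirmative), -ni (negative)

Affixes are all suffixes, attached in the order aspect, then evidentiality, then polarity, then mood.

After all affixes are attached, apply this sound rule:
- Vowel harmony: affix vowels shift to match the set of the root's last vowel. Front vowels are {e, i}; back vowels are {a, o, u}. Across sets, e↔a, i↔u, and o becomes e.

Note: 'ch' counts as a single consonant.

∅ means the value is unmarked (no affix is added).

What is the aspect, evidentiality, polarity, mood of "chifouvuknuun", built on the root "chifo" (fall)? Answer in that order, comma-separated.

habitual, hearsay, negative, conditional

Segment: chifo-iv-uk-ni-in.
aspect: -iv → habitual.
evidentiality: -uk → hearsay.
polarity: -ni → negative.
mood: -in/uch → conditional.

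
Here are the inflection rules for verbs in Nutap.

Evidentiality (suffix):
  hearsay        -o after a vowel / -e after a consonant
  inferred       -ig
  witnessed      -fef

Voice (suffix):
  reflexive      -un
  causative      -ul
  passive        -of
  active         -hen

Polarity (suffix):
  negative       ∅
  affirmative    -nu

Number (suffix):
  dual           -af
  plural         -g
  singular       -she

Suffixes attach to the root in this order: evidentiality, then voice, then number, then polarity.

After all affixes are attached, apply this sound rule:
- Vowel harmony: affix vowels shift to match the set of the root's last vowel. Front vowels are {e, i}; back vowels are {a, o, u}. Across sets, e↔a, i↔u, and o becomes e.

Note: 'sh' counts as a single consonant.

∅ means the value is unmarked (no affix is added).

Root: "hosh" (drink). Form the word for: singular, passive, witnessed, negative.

Attach evidentiality witnessed -fef → hoshfef.
Attach voice passive -of → hoshfefof.
Attach number singular -she → hoshfefofshe.
polarity = negative: zero marking, form stays hoshfefofshe.
Apply vowel harmony: hoshfefofshe → hoshfafofsha.

hoshfafofsha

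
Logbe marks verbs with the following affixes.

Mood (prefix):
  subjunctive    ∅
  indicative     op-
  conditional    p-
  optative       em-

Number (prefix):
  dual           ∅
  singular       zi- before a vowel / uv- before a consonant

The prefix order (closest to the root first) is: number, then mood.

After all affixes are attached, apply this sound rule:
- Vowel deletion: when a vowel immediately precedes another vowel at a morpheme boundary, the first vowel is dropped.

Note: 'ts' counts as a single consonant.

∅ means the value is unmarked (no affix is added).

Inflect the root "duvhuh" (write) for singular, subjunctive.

uvduvhuh

Attach number singular uv- (before consonant 'd') → uvduvhuh.
mood = subjunctive: zero marking, form stays uvduvhuh.
Vowel deletion: no change.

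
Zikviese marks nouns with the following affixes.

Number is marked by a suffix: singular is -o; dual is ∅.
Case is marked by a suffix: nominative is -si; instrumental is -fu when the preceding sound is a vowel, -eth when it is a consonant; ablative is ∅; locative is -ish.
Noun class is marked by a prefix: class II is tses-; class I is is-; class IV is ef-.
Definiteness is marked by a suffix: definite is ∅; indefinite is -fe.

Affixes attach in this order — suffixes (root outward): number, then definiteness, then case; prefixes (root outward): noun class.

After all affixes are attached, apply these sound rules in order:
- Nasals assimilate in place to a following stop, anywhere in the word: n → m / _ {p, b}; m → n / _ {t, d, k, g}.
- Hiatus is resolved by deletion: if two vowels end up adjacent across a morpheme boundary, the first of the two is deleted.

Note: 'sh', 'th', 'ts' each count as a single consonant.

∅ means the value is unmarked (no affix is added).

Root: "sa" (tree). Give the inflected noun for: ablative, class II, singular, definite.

tsesso

Attach number singular -o → sao.
definiteness = definite: zero marking, form stays sao.
case = ablative: zero marking, form stays sao.
Attach noun class class II tses- → tsessao.
Nasal assimilation: no change.
Apply vowel deletion: tsessao → tsesso.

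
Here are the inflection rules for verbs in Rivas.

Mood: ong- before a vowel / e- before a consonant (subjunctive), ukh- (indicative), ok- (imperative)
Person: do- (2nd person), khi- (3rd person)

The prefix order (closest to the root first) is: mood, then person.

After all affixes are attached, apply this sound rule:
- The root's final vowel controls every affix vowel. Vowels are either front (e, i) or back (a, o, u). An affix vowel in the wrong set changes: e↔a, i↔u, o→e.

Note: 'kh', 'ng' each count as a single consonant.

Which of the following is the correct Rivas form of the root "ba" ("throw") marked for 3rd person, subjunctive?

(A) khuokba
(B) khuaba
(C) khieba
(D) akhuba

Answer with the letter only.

B

Attach mood subjunctive e- (before consonant 'b') → eba.
Attach person 3rd person khi- → khieba.
Apply vowel harmony: khieba → khuaba.
So the correct form is khuaba, option (B).
(C) khieba is wrong: it fails to apply the sound rule(s).
(A) khuokba is wrong: it uses imperative instead of subjunctive for mood.
(D) akhuba is wrong: it has the affixes in the wrong order.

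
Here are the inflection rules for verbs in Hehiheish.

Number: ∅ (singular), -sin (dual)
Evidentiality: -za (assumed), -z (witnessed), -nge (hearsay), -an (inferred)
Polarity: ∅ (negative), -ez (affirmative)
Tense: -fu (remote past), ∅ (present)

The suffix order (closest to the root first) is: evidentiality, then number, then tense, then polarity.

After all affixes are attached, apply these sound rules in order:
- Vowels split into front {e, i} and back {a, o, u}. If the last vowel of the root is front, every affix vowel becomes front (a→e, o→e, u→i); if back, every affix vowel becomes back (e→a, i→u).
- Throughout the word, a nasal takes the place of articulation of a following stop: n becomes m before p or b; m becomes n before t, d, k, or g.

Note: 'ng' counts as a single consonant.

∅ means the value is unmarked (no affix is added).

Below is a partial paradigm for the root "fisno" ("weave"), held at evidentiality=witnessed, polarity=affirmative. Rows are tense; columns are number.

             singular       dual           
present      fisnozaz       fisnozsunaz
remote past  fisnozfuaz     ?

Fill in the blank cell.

fisnozsunfuaz

Attach evidentiality witnessed -z → fisnoz.
Attach number dual -sin → fisnozsin.
Attach tense remote past -fu → fisnozsinfu.
Attach polarity affirmative -ez → fisnozsinfuez.
Apply vowel harmony: fisnozsinfuez → fisnozsunfuaz.
Nasal assimilation: no change.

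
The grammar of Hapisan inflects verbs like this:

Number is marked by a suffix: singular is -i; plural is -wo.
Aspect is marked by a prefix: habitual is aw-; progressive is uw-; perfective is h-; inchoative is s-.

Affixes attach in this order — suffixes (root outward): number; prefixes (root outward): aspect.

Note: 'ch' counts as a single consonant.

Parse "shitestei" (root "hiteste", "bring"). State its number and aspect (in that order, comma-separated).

singular, inchoative

Segment: s-hiteste-i.
number: -i → singular.
aspect: s- → inchoative.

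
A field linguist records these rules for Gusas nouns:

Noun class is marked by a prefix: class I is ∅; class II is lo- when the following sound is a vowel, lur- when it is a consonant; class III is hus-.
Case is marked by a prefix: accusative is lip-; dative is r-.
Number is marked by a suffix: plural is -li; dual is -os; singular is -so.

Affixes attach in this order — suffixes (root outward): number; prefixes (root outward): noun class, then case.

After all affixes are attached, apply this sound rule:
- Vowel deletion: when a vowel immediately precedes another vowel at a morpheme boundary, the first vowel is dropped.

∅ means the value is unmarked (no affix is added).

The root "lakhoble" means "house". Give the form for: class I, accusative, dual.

liplakhoblos

Attach number dual -os → lakhobleos.
noun class = class I: zero marking, form stays lakhobleos.
Attach case accusative lip- → liplakhobleos.
Apply vowel deletion: liplakhobleos → liplakhoblos.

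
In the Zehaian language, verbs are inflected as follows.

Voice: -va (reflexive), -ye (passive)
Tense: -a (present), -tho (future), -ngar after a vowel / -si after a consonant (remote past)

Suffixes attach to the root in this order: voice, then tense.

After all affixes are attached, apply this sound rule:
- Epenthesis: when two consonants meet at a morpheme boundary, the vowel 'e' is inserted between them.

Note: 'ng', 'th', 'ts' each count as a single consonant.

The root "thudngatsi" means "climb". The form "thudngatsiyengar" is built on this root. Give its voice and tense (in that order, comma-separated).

passive, remote past

Segment: thudngatsi-ye-ngar.
voice: -ye → passive.
tense: -ngar/si → remote past.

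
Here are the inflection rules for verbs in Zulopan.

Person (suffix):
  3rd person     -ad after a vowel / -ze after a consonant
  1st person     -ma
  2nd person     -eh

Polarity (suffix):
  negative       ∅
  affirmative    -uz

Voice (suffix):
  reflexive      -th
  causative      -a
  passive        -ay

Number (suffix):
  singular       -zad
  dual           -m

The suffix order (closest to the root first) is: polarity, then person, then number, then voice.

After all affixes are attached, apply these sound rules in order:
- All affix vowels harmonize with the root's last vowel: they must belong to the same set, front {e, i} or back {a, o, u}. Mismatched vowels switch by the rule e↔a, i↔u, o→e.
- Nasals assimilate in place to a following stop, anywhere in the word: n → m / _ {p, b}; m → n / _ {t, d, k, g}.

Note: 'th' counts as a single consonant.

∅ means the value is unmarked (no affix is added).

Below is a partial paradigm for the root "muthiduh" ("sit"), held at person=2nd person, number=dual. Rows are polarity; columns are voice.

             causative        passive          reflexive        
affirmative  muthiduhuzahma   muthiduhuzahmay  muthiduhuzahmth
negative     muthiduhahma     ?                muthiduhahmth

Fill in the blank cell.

muthiduhahmay

polarity = negative: zero marking, form stays muthiduh.
Attach person 2nd person -eh → muthiduheh.
Attach number dual -m → muthiduhehm.
Attach voice passive -ay → muthiduhehmay.
Apply vowel harmony: muthiduhehmay → muthiduhahmay.
Nasal assimilation: no change.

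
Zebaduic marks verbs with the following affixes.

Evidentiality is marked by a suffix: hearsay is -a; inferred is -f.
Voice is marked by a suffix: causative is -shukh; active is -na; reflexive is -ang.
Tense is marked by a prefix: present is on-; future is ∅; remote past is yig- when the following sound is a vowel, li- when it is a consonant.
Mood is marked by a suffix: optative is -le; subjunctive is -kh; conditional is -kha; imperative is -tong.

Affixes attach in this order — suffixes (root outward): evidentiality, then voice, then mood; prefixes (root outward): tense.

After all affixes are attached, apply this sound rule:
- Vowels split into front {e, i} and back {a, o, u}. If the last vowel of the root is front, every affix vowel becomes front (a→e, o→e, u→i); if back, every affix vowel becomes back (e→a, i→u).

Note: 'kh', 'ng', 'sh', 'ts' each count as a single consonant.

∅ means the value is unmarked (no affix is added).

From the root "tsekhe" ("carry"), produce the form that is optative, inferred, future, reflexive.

tsekhefengle

Attach evidentiality inferred -f → tsekhef.
Attach voice reflexive -ang → tsekhefang.
tense = future: zero marking, form stays tsekhefang.
Attach mood optative -le → tsekhefangle.
Apply vowel harmony: tsekhefangle → tsekhefengle.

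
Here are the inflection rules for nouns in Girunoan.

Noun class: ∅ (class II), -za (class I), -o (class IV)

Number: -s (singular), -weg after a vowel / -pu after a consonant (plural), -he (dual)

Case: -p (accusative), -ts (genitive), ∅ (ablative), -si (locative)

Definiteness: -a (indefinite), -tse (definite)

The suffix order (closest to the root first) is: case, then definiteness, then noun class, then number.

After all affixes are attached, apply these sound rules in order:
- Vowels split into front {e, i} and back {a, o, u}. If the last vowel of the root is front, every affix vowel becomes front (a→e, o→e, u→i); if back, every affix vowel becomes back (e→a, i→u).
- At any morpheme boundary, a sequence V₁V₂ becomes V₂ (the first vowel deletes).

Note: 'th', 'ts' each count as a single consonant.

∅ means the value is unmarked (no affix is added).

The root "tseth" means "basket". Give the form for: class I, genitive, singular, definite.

Attach case genitive -ts → tsethts.
Attach definiteness definite -tse → tsethtstse.
Attach noun class class I -za → tsethtstseza.
Attach number singular -s → tsethtstsezas.
Apply vowel harmony: tsethtstsezas → tsethtstsezes.
Vowel deletion: no change.

tsethtstsezes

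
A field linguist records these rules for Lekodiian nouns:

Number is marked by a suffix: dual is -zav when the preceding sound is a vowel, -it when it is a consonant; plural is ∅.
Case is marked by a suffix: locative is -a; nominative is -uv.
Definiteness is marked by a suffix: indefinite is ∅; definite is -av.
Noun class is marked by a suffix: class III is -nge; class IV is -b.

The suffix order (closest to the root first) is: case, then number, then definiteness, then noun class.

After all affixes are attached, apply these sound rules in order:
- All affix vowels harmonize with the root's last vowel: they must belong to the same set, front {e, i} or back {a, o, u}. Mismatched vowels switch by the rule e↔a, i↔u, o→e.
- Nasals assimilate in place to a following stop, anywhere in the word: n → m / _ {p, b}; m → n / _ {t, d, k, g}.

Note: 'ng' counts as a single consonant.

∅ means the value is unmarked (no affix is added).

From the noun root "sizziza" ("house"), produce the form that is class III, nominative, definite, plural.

Attach case nominative -uv → sizzizauv.
number = plural: zero marking, form stays sizzizauv.
Attach definiteness definite -av → sizzizauvav.
Attach noun class class III -nge → sizzizauvavnge.
Apply vowel harmony: sizzizauvavnge → sizzizauvavnga.
Nasal assimilation: no change.

sizzizauvavnga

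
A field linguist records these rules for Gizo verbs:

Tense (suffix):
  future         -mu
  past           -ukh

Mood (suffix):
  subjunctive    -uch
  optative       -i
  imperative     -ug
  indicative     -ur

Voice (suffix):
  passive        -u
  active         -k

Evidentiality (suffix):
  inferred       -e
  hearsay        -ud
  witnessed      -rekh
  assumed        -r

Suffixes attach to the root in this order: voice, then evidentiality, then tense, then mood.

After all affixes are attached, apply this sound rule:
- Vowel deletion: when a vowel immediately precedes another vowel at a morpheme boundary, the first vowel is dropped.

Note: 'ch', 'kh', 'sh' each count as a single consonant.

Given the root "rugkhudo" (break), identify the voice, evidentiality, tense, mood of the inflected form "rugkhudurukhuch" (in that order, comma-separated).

Segment: rugkhudo-u-r-ukh-uch.
voice: -u → passive.
evidentiality: -r → assumed.
tense: -ukh → past.
mood: -uch → subjunctive.

passive, assumed, past, subjunctive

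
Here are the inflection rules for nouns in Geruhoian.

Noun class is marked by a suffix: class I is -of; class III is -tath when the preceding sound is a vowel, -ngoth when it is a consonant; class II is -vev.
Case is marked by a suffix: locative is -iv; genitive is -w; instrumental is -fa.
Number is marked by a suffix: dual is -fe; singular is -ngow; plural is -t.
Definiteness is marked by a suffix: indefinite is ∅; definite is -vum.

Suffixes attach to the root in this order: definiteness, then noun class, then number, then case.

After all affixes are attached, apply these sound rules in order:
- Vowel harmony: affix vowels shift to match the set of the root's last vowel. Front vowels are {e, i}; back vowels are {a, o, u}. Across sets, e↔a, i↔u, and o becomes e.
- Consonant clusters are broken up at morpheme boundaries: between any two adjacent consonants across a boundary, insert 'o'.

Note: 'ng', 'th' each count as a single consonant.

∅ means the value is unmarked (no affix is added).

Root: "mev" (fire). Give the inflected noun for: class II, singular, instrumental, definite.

mevovimovevongewofe

Attach definiteness definite -vum → mevvum.
Attach noun class class II -vev → mevvumvev.
Attach number singular -ngow → mevvumvevngow.
Attach case instrumental -fa → mevvumvevngowfa.
Apply vowel harmony: mevvumvevngowfa → mevvimvevngewfe.
Apply epenthesis: mevvimvevngewfe → mevovimovevongewofe.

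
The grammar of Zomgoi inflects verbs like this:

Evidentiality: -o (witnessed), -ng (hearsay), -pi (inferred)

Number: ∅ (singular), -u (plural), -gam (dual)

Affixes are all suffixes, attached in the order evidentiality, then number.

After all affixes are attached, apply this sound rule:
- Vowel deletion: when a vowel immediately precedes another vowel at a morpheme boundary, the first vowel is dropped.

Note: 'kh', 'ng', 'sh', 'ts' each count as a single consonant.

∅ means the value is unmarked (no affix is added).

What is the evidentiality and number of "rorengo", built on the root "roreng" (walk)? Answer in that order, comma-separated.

Segment: roreng-o.
evidentiality: -o → witnessed.
number: ∅ → singular.

witnessed, singular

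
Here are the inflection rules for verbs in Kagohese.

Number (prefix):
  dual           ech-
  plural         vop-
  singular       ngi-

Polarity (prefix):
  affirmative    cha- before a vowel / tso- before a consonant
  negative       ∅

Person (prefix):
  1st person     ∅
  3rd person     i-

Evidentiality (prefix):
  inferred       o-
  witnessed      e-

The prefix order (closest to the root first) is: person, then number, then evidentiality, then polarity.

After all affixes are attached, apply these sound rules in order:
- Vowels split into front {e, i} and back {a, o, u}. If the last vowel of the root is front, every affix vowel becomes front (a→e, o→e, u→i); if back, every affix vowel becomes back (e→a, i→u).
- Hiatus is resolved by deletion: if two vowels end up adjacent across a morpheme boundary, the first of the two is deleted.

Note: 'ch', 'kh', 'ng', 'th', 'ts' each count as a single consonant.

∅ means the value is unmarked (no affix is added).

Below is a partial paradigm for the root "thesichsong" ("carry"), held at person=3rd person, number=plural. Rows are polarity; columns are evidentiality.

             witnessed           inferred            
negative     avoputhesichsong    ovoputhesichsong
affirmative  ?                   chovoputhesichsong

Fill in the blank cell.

Attach person 3rd person i- → ithesichsong.
Attach number plural vop- → vopithesichsong.
Attach evidentiality witnessed e- → evopithesichsong.
Attach polarity affirmative cha- (before vowel 'e') → chaevopithesichsong.
Apply vowel harmony: chaevopithesichsong → chaavoputhesichsong.
Apply vowel deletion: chaavoputhesichsong → chavoputhesichsong.

chavoputhesichsong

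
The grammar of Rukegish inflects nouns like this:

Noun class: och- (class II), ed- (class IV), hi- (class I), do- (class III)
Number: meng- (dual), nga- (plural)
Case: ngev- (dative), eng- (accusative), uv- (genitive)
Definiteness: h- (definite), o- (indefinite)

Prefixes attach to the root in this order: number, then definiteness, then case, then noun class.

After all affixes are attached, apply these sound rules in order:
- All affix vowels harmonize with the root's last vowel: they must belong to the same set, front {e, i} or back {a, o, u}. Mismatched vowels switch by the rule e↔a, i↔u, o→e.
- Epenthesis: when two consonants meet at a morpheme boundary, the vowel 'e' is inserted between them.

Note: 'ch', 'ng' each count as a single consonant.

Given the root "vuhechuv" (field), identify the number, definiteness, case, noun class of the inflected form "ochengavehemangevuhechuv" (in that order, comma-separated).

Segment: och-ngev-h-meng-vuhechuv.
number: meng- → dual.
definiteness: h- → definite.
case: ngev- → dative.
noun class: och- → class II.

dual, definite, dative, class II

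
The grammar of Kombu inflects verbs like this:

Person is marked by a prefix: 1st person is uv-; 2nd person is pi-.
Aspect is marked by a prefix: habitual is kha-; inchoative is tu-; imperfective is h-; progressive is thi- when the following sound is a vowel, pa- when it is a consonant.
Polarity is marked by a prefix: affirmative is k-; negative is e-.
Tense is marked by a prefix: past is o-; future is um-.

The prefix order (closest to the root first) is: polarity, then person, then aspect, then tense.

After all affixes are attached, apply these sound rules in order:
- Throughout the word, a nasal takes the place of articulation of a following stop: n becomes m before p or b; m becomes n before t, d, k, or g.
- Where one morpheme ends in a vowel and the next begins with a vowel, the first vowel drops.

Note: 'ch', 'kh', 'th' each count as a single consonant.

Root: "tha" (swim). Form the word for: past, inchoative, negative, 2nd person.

Attach polarity negative e- → etha.
Attach person 2nd person pi- → pietha.
Attach aspect inchoative tu- → tupietha.
Attach tense past o- → otupietha.
Nasal assimilation: no change.
Apply vowel deletion: otupietha → otupetha.

otupetha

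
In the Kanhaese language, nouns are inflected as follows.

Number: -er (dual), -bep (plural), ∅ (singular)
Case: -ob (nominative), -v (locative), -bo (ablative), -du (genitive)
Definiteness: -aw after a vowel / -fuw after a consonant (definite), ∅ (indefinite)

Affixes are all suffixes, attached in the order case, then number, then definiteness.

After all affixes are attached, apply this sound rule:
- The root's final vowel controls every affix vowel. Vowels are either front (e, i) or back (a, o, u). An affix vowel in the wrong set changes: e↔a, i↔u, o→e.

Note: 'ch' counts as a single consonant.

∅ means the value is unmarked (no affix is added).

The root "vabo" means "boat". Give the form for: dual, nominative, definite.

Attach case nominative -ob → vaboob.
Attach number dual -er → vaboober.
Attach definiteness definite -fuw (after consonant 'r') → vabooberfuw.
Apply vowel harmony: vabooberfuw → vaboobarfuw.

vaboobarfuw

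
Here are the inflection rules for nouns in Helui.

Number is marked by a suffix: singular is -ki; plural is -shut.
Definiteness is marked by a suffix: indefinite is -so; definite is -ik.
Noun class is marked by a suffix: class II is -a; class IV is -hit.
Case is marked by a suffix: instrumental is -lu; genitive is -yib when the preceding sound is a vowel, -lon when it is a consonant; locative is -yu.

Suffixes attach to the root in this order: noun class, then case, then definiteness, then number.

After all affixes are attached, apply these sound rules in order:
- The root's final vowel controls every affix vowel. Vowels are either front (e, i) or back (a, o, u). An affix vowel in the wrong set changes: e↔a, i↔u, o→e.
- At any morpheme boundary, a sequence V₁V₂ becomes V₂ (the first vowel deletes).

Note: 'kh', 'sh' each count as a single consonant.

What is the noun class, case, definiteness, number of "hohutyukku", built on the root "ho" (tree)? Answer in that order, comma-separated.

Segment: ho-hit-yu-ik-ki.
noun class: -hit → class IV.
case: -yu → locative.
definiteness: -ik → definite.
number: -ki → singular.

class IV, locative, definite, singular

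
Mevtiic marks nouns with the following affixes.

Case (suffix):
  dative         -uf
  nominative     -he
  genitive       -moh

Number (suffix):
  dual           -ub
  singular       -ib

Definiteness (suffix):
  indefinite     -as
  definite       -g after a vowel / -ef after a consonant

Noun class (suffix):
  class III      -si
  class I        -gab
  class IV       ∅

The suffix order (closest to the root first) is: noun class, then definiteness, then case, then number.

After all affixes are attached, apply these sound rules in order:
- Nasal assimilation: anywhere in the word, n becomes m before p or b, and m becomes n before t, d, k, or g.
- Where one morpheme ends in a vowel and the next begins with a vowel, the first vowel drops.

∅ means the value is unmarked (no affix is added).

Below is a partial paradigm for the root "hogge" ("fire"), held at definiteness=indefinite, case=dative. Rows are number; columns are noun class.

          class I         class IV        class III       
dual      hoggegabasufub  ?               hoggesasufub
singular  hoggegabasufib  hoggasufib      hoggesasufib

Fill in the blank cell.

hoggasufub

noun class = class IV: zero marking, form stays hogge.
Attach definiteness indefinite -as → hoggeas.
Attach case dative -uf → hoggeasuf.
Attach number dual -ub → hoggeasufub.
Nasal assimilation: no change.
Apply vowel deletion: hoggeasufub → hoggasufub.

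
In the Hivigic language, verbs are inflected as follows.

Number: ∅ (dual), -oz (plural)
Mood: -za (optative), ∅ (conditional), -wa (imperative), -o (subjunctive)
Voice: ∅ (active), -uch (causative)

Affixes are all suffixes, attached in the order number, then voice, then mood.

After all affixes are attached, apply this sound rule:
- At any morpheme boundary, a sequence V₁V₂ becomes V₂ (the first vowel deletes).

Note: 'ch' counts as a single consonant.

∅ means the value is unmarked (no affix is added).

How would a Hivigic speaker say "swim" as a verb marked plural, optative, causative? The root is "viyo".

viyozuchza

Attach number plural -oz → viyooz.
Attach voice causative -uch → viyoozuch.
Attach mood optative -za → viyoozuchza.
Apply vowel deletion: viyoozuchza → viyozuchza.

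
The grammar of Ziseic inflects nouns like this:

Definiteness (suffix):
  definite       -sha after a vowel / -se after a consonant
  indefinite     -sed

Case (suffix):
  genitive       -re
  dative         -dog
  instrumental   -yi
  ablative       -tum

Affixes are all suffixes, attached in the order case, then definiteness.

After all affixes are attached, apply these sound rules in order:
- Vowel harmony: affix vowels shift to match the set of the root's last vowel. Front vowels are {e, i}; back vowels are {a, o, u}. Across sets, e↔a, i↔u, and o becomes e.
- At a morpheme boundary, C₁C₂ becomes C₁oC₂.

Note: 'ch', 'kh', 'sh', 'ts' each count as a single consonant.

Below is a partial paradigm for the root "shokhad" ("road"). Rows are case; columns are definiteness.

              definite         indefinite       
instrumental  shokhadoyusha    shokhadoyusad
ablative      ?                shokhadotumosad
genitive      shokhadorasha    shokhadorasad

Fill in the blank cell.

Attach case ablative -tum → shokhadtum.
Attach definiteness definite -se (after consonant 'm') → shokhadtumse.
Apply vowel harmony: shokhadtumse → shokhadtumsa.
Apply epenthesis: shokhadtumsa → shokhadotumosa.

shokhadotumosa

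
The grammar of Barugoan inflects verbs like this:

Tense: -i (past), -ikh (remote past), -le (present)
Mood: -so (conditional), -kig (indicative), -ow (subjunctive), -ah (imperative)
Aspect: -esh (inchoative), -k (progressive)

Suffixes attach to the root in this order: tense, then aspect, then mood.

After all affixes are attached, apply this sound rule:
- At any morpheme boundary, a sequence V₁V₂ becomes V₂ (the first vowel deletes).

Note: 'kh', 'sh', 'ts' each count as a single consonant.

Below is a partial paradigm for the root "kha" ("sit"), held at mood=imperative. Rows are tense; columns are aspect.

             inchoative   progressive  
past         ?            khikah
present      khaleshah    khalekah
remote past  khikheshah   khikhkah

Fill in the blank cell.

Attach tense past -i → khai.
Attach aspect inchoative -esh → khaiesh.
Attach mood imperative -ah → khaieshah.
Apply vowel deletion: khaieshah → kheshah.

kheshah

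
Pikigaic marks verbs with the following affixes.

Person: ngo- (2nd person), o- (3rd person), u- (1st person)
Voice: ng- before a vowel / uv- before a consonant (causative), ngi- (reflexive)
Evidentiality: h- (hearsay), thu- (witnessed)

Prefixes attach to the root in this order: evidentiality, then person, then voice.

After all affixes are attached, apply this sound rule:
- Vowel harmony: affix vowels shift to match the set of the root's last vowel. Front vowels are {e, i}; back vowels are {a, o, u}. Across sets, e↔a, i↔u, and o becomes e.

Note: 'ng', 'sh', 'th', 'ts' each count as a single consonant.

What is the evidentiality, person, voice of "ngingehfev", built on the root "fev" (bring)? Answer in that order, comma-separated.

Segment: ngi-ngo-h-fev.
evidentiality: h- → hearsay.
person: ngo- → 2nd person.
voice: ngi- → reflexive.

hearsay, 2nd person, reflexive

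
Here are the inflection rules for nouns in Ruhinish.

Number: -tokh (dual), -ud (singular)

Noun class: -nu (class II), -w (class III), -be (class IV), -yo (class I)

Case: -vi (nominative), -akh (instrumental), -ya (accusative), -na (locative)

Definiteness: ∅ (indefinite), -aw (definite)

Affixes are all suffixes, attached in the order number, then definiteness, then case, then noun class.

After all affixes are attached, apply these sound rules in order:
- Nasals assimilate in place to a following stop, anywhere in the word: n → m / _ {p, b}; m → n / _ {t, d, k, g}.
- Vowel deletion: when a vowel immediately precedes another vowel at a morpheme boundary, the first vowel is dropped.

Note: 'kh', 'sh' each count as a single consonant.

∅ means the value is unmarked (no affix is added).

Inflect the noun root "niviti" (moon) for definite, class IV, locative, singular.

nivitudawnabe

Attach number singular -ud → nivitiud.
Attach definiteness definite -aw → nivitiudaw.
Attach case locative -na → nivitiudawna.
Attach noun class class IV -be → nivitiudawnabe.
Nasal assimilation: no change.
Apply vowel deletion: nivitiudawnabe → nivitudawnabe.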